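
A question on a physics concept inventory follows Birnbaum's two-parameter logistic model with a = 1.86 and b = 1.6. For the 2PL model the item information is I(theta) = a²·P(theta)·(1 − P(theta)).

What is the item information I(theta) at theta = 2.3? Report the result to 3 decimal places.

P = 1/(1+e^{-1.3020}) = 0.7862
P(1−P) = 0.7862 × 0.2138 = 0.1681
I = a² × P(1−P) = 1.86² × 0.1681 = 0.58158

0.582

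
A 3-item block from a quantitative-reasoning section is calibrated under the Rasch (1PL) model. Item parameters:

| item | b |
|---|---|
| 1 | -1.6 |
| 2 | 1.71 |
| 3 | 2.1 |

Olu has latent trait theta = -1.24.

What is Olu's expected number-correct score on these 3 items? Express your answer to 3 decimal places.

P(theta) = 1 / (1 + exp(−(theta − b)))
P_1 = 1/(1+e^{-0.3600}) = 0.5890
P_2 = 1/(1+e^{2.9500}) = 0.0497
P_3 = 1/(1+e^{3.3400}) = 0.0342
E[score] = 0.5890 + 0.0497 + 0.0342 = 0.6730

0.673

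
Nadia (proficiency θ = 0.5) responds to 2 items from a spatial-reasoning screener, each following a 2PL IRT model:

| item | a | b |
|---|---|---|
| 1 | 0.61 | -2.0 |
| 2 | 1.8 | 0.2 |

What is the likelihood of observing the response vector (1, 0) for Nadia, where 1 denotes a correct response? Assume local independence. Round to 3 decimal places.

0.302

P(θ) = 1 / (1 + exp(−a(θ − b)))
P_1 = 1/(1+e^{-1.5250}) = 0.8213
P_2 = 1/(1+e^{-0.5400}) = 0.6318
L = P_1 × (1−P_2) = 0.8213 × 0.3682 = 0.30238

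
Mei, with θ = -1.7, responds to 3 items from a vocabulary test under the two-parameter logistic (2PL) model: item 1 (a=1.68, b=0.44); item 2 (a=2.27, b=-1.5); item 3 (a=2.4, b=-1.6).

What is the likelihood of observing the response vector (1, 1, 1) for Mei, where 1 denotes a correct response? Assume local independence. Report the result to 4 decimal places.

0.0046

P(θ) = 1 / (1 + exp(−a(θ − b)))
P_1 = 1/(1+e^{3.5952}) = 0.0267
P_2 = 1/(1+e^{0.4540}) = 0.3884
P_3 = 1/(1+e^{0.2400}) = 0.4403
L = P_1 × P_2 × P_3 = 0.0267 × 0.3884 × 0.4403 = 0.00457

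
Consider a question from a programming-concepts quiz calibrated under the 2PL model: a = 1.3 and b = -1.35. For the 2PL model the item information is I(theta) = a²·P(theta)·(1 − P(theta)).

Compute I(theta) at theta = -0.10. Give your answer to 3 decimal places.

P = 1/(1+e^{-1.6250}) = 0.8355
P(1−P) = 0.8355 × 0.1645 = 0.1375
I = a² × P(1−P) = 1.3² × 0.1375 = 0.23229

0.232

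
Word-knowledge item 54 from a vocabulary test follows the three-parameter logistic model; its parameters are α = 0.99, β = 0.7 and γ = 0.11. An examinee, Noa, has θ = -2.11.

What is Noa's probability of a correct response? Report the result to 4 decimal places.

P(θ) = γ + (1 − γ) · 1 / (1 + exp(−α(θ − β)))
Exponent: 0.99 × (-2.11 − 0.7) = -2.7819
1/(1 + e^{2.7819}) = 0.0583
P = 0.11 + 0.89 × 0.0583 = 0.1619

0.1619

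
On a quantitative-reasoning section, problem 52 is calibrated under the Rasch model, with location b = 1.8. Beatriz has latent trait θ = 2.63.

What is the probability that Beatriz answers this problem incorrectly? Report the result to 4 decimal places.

P(θ) = 1 / (1 + exp(−(θ − b)))
Exponent: (2.63 − 1.8) = 0.8300
1/(1 + e^{-0.8300}) = 0.6964
P = 0.6964
P(incorrect) = 1 − 0.6964 = 0.3036

0.3036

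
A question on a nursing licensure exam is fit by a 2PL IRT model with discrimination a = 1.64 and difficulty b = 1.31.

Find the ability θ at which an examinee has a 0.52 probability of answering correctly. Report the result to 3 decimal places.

P(θ) = 1 / (1 + exp(−a(θ − b)))
logit = ln(0.5200/0.4800) = 0.0800
θ = b + logit/(a) = 1.31 + 0.0800/1.6400 = 1.3588

1.359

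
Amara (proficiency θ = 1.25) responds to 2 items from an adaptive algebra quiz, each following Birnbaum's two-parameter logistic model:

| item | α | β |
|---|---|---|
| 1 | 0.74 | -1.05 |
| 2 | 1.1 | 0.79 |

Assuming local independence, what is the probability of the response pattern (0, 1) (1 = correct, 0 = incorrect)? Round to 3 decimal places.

0.096

P(θ) = 1 / (1 + exp(−α(θ − β)))
P_1 = 1/(1+e^{-1.7020}) = 0.8458
P_2 = 1/(1+e^{-0.5060}) = 0.6239
L = (1−P_1) × P_2 = 0.1542 × 0.6239 = 0.09620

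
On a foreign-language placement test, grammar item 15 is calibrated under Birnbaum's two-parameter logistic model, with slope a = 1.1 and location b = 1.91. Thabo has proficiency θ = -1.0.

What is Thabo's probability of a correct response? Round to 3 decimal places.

0.039

P(θ) = 1 / (1 + exp(−a(θ − b)))
Exponent: 1.1 × (-1.0 − 1.91) = -3.2010
1/(1 + e^{3.2010}) = 0.0391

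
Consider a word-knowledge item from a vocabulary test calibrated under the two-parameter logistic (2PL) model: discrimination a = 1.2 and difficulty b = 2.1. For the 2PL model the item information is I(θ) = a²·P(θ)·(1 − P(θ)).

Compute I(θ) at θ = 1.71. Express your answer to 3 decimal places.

0.341

P = 1/(1+e^{0.4680}) = 0.3851
P(1−P) = 0.3851 × 0.6149 = 0.2368
I = a² × P(1−P) = 1.2² × 0.2368 = 0.34099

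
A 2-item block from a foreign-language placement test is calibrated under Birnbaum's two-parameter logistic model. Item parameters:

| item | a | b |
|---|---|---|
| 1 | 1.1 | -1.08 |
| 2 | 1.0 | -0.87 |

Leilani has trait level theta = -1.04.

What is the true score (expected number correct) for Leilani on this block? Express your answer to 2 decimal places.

P(theta) = 1 / (1 + exp(−a(theta − b)))
P_1 = 1/(1+e^{-0.0440}) = 0.5110
P_2 = 1/(1+e^{0.1700}) = 0.4576
E[score] = 0.5110 + 0.4576 = 0.9686

0.97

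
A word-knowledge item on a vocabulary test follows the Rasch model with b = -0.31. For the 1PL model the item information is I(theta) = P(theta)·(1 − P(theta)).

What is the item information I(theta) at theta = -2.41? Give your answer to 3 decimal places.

0.097

P = 1/(1+e^{2.1000}) = 0.1091
P(1−P) = 0.1091 × 0.8909 = 0.0972
I = P(1−P) = 0.09719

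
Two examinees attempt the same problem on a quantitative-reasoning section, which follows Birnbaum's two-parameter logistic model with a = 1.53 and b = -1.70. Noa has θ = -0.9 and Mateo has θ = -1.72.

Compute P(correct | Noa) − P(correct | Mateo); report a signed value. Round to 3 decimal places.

P(θ) = 1 / (1 + exp(−a(θ − b)))
P(Noa) = 0.7728  [exponent 1.2240]
P(Mateo) = 0.4924  [exponent -0.0306]
Difference = 0.7728 − 0.4924 = 0.2804

0.280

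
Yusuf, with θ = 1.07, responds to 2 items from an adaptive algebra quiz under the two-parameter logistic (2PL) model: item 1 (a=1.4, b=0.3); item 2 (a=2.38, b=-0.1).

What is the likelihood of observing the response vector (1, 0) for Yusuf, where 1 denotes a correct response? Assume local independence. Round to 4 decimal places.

0.0434

P(θ) = 1 / (1 + exp(−a(θ − b)))
P_1 = 1/(1+e^{-1.0780}) = 0.7461
P_2 = 1/(1+e^{-2.7846}) = 0.9418
L = P_1 × (1−P_2) = 0.7461 × 0.0582 = 0.04340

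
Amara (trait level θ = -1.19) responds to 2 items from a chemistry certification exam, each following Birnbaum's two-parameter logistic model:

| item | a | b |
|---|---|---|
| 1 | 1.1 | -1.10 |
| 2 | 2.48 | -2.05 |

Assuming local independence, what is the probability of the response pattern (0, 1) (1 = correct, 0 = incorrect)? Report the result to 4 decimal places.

P(θ) = 1 / (1 + exp(−a(θ − b)))
P_1 = 1/(1+e^{0.0990}) = 0.4753
P_2 = 1/(1+e^{-2.1328}) = 0.8941
L = (1−P_1) × P_2 = 0.5247 × 0.8941 = 0.46913

0.4691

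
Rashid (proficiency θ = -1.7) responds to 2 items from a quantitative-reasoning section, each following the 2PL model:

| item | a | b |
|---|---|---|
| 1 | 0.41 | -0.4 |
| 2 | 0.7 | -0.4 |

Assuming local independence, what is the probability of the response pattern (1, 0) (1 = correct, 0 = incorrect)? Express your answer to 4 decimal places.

0.2637

P(θ) = 1 / (1 + exp(−a(θ − b)))
P_1 = 1/(1+e^{0.5330}) = 0.3698
P_2 = 1/(1+e^{0.9100}) = 0.2870
L = P_1 × (1−P_2) = 0.3698 × 0.7130 = 0.26368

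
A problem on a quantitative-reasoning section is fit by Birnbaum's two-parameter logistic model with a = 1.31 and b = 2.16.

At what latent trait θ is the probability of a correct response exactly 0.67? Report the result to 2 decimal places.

2.70

P(θ) = 1 / (1 + exp(−a(θ − b)))
logit = ln(0.6700/0.3300) = 0.7082
θ = b + logit/(a) = 2.16 + 0.7082/1.3100 = 2.7006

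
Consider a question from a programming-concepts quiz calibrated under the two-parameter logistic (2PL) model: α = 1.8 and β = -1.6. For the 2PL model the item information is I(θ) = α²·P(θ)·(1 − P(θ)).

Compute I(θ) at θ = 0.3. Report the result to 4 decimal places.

0.0994

P = 1/(1+e^{-3.4200}) = 0.9683
P(1−P) = 0.9683 × 0.0317 = 0.0307
I = α² × P(1−P) = 1.8² × 0.0307 = 0.09938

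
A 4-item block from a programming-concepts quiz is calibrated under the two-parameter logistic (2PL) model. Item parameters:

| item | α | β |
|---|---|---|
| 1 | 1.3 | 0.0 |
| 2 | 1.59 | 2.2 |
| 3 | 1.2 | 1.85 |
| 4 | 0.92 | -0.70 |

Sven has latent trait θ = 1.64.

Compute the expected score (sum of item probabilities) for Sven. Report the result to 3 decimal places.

2.518

P(θ) = 1 / (1 + exp(−α(θ − β)))
P_1 = 1/(1+e^{-2.1320}) = 0.8940
P_2 = 1/(1+e^{0.8904}) = 0.2910
P_3 = 1/(1+e^{0.2520}) = 0.4373
P_4 = 1/(1+e^{-2.1528}) = 0.8959
E[score] = 0.8940 + 0.2910 + 0.4373 + 0.8959 = 2.5183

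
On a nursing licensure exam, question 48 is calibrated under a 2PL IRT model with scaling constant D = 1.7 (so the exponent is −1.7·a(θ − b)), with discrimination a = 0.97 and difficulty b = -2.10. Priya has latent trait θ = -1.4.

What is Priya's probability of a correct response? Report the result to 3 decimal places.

P(θ) = 1 / (1 + exp(−D·a(θ − b)))
Exponent: 1.7 × 0.97 × (-1.4 − (-2.10)) = 1.1543
1/(1 + e^{-1.1543}) = 0.7603
P = 0.7603

0.760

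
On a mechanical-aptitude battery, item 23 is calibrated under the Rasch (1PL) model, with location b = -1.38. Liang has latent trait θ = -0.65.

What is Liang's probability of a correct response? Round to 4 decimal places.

P(θ) = 1 / (1 + exp(−(θ − b)))
Exponent: (-0.65 − (-1.38)) = 0.7300
1/(1 + e^{-0.7300}) = 0.6748
P = 0.6748

0.6748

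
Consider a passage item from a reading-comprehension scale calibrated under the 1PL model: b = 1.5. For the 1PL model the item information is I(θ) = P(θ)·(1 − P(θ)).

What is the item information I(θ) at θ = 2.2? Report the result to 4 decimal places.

P = 1/(1+e^{-0.7000}) = 0.6682
P(1−P) = 0.6682 × 0.3318 = 0.2217
I = P(1−P) = 0.22171

0.2217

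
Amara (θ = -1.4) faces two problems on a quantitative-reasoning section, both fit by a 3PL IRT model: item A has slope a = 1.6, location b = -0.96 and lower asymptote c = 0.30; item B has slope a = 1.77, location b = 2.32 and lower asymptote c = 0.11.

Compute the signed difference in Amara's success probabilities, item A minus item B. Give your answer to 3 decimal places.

0.420

P(θ) = c + (1 − c) · 1 / (1 + exp(−a(θ − b)))
P_A = 0.5316
P_B = 0.1112
P_A − P_B = 0.4204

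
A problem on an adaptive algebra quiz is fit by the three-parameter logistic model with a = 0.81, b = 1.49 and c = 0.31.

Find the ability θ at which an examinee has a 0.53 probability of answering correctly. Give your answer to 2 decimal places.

P(θ) = c + (1 − c) · 1 / (1 + exp(−a(θ − b)))
Remove guessing floor: (0.53 − 0.31)/(1 − 0.31) = 0.3188
logit = ln(0.3188/0.6812) = -0.7591
θ = b + logit/(a) = 1.49 + (-0.7591)/0.8100 = 0.5528

0.55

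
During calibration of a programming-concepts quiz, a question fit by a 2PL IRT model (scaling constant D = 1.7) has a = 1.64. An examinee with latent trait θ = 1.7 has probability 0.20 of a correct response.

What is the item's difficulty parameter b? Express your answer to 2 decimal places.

P(θ) = 1 / (1 + exp(−D·a(θ − b)))
logit(0.20) = ln(0.20/0.80) = -1.3863
b = θ − logit/(1.7·a) = 1.7 − (-1.3863)/2.7880 = 2.1972

2.20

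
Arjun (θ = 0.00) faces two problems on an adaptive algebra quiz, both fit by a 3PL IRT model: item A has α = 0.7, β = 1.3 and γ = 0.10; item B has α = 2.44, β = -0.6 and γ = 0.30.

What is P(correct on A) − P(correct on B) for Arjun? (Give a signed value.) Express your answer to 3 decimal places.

-0.510

P(θ) = γ + (1 − γ) · 1 / (1 + exp(−α(θ − β)))
P_A = 0.3583
P_B = 0.8685
P_A − P_B = -0.5102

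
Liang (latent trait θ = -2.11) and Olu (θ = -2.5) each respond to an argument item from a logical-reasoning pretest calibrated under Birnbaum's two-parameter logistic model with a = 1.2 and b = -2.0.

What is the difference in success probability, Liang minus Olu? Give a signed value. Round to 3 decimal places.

P(θ) = 1 / (1 + exp(−a(θ − b)))
P(Liang) = 0.4670  [exponent -0.1320]
P(Olu) = 0.3543  [exponent -0.6000]
Difference = 0.4670 − 0.3543 = 0.1127

0.113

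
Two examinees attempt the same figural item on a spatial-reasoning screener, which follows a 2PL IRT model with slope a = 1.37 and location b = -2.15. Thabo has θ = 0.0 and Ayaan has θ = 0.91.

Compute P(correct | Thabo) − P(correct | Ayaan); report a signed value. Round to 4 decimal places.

P(θ) = 1 / (1 + exp(−a(θ − b)))
P(Thabo) = 0.9501  [exponent 2.9455]
P(Ayaan) = 0.9851  [exponent 4.1922]
Difference = 0.9501 − 0.9851 = -0.0351

-0.0351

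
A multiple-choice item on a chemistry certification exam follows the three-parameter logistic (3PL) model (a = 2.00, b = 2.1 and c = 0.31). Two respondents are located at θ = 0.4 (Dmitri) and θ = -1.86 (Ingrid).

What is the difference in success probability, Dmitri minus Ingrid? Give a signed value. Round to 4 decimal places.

P(θ) = c + (1 − c) · 1 / (1 + exp(−a(θ − b)))
P(Dmitri) = 0.3323  [exponent -3.4000]
P(Ingrid) = 0.3103  [exponent -7.9200]
Difference = 0.3323 − 0.3103 = 0.0220

0.0220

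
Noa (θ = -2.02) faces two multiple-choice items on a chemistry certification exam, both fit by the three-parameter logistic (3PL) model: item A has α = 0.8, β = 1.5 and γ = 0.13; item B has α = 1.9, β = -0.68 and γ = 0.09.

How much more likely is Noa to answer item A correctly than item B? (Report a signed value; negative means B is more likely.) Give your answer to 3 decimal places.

P(θ) = γ + (1 − γ) · 1 / (1 + exp(−α(θ − β)))
P_A = 0.1791
P_B = 0.1562
P_A − P_B = 0.0230

0.023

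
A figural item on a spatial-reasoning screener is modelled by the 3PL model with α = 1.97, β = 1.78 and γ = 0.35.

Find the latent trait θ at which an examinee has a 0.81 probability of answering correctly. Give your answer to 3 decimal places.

2.229

P(θ) = γ + (1 − γ) · 1 / (1 + exp(−α(θ − β)))
Remove guessing floor: (0.81 − 0.35)/(1 − 0.35) = 0.7077
logit = ln(0.7077/0.2923) = 0.8842
θ = β + logit/(α) = 1.78 + 0.8842/1.9700 = 2.2288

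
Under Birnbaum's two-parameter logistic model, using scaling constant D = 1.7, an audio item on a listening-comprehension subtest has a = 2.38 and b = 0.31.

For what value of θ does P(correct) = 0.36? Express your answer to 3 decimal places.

P(θ) = 1 / (1 + exp(−D·a(θ − b)))
logit = ln(0.3600/0.6400) = -0.5754
θ = b + logit/(1.7·a) = 0.31 + (-0.5754)/4.0460 = 0.1678

0.168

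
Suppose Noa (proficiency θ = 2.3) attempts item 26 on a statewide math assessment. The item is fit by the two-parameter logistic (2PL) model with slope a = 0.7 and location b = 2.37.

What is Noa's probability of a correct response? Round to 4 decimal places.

P(θ) = 1 / (1 + exp(−a(θ − b)))
Exponent: 0.7 × (2.3 − 2.37) = -0.0490
1/(1 + e^{0.0490}) = 0.4878

0.4878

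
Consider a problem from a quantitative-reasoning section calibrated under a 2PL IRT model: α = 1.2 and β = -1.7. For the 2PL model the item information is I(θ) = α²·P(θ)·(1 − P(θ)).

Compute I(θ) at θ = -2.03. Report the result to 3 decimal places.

P = 1/(1+e^{0.3960}) = 0.4023
P(1−P) = 0.4023 × 0.5977 = 0.2404
I = α² × P(1−P) = 1.2² × 0.2404 = 0.34625

0.346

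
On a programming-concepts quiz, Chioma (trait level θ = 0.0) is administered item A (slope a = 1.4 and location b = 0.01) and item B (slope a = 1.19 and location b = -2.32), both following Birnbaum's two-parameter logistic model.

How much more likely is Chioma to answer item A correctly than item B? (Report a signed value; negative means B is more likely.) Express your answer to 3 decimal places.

P(θ) = 1 / (1 + exp(−a(θ − b)))
P_A = 0.4965
P_B = 0.9405
P_A − P_B = -0.4440

-0.444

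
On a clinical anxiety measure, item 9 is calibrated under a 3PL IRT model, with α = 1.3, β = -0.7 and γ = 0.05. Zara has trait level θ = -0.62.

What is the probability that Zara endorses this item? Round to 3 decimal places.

P(θ) = γ + (1 − γ) · 1 / (1 + exp(−α(θ − β)))
Exponent: 1.3 × (-0.62 − (-0.7)) = 0.1040
1/(1 + e^{-0.1040}) = 0.5260
P = 0.05 + 0.95 × 0.5260 = 0.5497

0.550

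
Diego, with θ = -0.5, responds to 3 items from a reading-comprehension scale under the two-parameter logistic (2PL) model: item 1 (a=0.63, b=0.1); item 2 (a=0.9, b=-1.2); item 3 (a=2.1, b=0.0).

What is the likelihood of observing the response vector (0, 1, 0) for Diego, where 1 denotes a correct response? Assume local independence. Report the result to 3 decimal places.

0.287

P(θ) = 1 / (1 + exp(−a(θ − b)))
P_1 = 1/(1+e^{0.3780}) = 0.4066
P_2 = 1/(1+e^{-0.6300}) = 0.6525
P_3 = 1/(1+e^{1.0500}) = 0.2592
L = (1−P_1) × P_2 × (1−P_3) = 0.5934 × 0.6525 × 0.7408 = 0.28681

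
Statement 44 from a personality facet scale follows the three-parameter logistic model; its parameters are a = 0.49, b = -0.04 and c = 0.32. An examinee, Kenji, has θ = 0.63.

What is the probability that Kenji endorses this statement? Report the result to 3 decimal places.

0.715

P(θ) = c + (1 − c) · 1 / (1 + exp(−a(θ − b)))
Exponent: 0.49 × (0.63 − (-0.04)) = 0.3283
1/(1 + e^{-0.3283}) = 0.5813
P = 0.32 + 0.68 × 0.5813 = 0.7153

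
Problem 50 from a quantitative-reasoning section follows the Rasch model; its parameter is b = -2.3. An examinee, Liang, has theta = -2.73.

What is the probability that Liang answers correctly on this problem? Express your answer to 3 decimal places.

0.394

P(theta) = 1 / (1 + exp(−(theta − b)))
Exponent: (-2.73 − (-2.3)) = -0.4300
1/(1 + e^{0.4300}) = 0.3941
P = 0.3941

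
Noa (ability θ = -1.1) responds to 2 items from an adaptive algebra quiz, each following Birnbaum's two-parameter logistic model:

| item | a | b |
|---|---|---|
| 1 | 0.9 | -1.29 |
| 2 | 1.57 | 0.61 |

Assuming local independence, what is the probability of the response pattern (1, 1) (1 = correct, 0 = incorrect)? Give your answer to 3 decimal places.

0.035

P(θ) = 1 / (1 + exp(−a(θ − b)))
P_1 = 1/(1+e^{-0.1710}) = 0.5426
P_2 = 1/(1+e^{2.6847}) = 0.0639
L = P_1 × P_2 = 0.5426 × 0.0639 = 0.03467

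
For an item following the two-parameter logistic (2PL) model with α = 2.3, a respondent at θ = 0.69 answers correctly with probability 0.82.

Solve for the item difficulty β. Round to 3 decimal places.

0.031

P(θ) = 1 / (1 + exp(−α(θ − β)))
logit(0.82) = ln(0.82/0.18) = 1.5163
β = θ − logit/(α) = 0.69 − 1.5163/2.3000 = 0.0307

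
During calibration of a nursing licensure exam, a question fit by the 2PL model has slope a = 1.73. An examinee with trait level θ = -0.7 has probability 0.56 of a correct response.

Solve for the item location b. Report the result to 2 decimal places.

-0.84

P(θ) = 1 / (1 + exp(−a(θ − b)))
logit(0.56) = ln(0.56/0.44) = 0.2412
b = θ − logit/(a) = -0.7 − 0.2412/1.7300 = -0.8394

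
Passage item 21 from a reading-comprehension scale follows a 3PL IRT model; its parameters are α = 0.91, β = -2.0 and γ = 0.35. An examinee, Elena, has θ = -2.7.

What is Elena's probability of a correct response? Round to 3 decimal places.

0.575

P(θ) = γ + (1 − γ) · 1 / (1 + exp(−α(θ − β)))
Exponent: 0.91 × (-2.7 − (-2.0)) = -0.6370
1/(1 + e^{0.6370}) = 0.3459
P = 0.35 + 0.65 × 0.3459 = 0.5749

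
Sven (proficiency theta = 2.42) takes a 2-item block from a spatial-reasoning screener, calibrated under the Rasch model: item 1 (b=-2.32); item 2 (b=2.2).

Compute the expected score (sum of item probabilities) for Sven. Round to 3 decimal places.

1.546

P(theta) = 1 / (1 + exp(−(theta − b)))
P_1 = 1/(1+e^{-4.7400}) = 0.9913
P_2 = 1/(1+e^{-0.2200}) = 0.5548
E[score] = 0.9913 + 0.5548 = 1.5461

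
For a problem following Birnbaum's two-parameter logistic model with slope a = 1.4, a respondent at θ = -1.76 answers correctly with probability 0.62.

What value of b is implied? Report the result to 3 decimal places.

P(θ) = 1 / (1 + exp(−a(θ − b)))
logit(0.62) = ln(0.62/0.38) = 0.4895
b = θ − logit/(a) = -1.76 − 0.4895/1.4000 = -2.1097

-2.110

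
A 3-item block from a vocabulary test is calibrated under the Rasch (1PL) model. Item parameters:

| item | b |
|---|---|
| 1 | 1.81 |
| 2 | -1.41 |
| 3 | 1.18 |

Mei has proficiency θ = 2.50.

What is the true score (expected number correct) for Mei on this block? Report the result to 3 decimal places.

P(θ) = 1 / (1 + exp(−(θ − b)))
P_1 = 1/(1+e^{-0.6900}) = 0.6660
P_2 = 1/(1+e^{-3.9100}) = 0.9804
P_3 = 1/(1+e^{-1.3200}) = 0.7892
E[score] = 0.6660 + 0.9804 + 0.7892 = 2.4355

2.436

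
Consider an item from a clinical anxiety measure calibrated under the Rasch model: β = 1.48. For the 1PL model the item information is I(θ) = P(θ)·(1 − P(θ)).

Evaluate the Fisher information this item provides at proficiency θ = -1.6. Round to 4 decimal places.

0.0420

P = 1/(1+e^{3.0800}) = 0.0439
P(1−P) = 0.0439 × 0.9561 = 0.0420
I = P(1−P) = 0.04201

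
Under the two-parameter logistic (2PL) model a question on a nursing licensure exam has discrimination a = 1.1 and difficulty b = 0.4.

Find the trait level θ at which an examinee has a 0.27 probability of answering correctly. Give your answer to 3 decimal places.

-0.504

P(θ) = 1 / (1 + exp(−a(θ − b)))
logit = ln(0.2700/0.7300) = -0.9946
θ = b + logit/(a) = 0.4 + (-0.9946)/1.1000 = -0.5042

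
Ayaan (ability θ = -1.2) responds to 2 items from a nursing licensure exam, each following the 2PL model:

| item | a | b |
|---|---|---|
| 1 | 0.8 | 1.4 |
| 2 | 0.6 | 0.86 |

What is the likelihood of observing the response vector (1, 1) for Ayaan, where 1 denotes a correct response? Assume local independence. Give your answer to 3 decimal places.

0.025

P(θ) = 1 / (1 + exp(−a(θ − b)))
P_1 = 1/(1+e^{2.0800}) = 0.1111
P_2 = 1/(1+e^{1.2360}) = 0.2251
L = P_1 × P_2 = 0.1111 × 0.2251 = 0.02500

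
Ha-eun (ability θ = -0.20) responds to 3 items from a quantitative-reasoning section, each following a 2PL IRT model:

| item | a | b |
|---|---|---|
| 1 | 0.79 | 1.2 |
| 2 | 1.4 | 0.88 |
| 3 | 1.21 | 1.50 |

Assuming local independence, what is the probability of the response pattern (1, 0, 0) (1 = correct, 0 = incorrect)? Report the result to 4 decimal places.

0.1806

P(θ) = 1 / (1 + exp(−a(θ − b)))
P_1 = 1/(1+e^{1.1060}) = 0.2486
P_2 = 1/(1+e^{1.5120}) = 0.1806
P_3 = 1/(1+e^{2.0570}) = 0.1133
L = P_1 × (1−P_2) × (1−P_3) = 0.2486 × 0.8194 × 0.8867 = 0.18062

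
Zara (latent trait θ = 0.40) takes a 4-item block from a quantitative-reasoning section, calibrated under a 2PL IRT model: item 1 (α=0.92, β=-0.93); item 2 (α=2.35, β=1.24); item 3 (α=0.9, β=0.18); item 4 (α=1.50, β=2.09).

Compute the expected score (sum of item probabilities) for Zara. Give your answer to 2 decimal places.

1.52

P(θ) = 1 / (1 + exp(−α(θ − β)))
P_1 = 1/(1+e^{-1.2236}) = 0.7727
P_2 = 1/(1+e^{1.9740}) = 0.1220
P_3 = 1/(1+e^{-0.1980}) = 0.5493
P_4 = 1/(1+e^{2.5350}) = 0.0734
E[score] = 0.7727 + 0.1220 + 0.5493 + 0.0734 = 1.5174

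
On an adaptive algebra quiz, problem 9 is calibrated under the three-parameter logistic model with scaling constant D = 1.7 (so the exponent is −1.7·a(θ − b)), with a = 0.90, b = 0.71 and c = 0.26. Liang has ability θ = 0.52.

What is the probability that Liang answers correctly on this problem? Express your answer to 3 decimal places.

0.577

P(θ) = c + (1 − c) · 1 / (1 + exp(−D·a(θ − b)))
Exponent: 1.7 × 0.90 × (0.52 − 0.71) = -0.2907
1/(1 + e^{0.2907}) = 0.4278
P = 0.26 + 0.74 × 0.4278 = 0.5766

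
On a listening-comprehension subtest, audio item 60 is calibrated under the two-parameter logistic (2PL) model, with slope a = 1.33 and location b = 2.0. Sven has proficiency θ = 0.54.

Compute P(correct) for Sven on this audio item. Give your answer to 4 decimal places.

0.1255

P(θ) = 1 / (1 + exp(−a(θ − b)))
Exponent: 1.33 × (0.54 − 2.0) = -1.9418
1/(1 + e^{1.9418}) = 0.1255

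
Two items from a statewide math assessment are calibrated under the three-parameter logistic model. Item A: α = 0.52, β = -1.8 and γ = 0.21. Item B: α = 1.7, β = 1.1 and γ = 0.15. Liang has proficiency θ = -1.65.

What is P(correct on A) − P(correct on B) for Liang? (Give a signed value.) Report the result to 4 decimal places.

0.4625

P(θ) = γ + (1 − γ) · 1 / (1 + exp(−α(θ − β)))
P_A = 0.6204
P_B = 0.1579
P_A − P_B = 0.4625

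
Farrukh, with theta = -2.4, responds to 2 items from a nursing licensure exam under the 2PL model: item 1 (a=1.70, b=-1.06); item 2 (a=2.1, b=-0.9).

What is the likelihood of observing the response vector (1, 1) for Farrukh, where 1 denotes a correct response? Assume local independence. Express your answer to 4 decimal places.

0.0038

P(theta) = 1 / (1 + exp(−a(theta − b)))
P_1 = 1/(1+e^{2.2780}) = 0.0930
P_2 = 1/(1+e^{3.1500}) = 0.0411
L = P_1 × P_2 = 0.0930 × 0.0411 = 0.00382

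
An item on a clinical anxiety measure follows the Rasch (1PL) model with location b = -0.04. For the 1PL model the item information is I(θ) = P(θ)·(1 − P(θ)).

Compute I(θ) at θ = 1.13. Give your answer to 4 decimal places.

P = 1/(1+e^{-1.1700}) = 0.7631
P(1−P) = 0.7631 × 0.2369 = 0.1808
I = P(1−P) = 0.18075

0.1808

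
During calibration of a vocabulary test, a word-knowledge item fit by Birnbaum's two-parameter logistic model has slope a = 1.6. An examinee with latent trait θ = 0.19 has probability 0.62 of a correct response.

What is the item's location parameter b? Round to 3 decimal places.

-0.116

P(θ) = 1 / (1 + exp(−a(θ − b)))
logit(0.62) = ln(0.62/0.38) = 0.4895
b = θ − logit/(a) = 0.19 − 0.4895/1.6000 = -0.1160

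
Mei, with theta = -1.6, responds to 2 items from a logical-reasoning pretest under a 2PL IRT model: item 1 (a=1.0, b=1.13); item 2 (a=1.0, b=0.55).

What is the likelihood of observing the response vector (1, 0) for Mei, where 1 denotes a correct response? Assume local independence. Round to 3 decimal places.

0.055

P(theta) = 1 / (1 + exp(−a(theta − b)))
P_1 = 1/(1+e^{2.7300}) = 0.0612
P_2 = 1/(1+e^{2.1500}) = 0.1043
L = P_1 × (1−P_2) = 0.0612 × 0.8957 = 0.05484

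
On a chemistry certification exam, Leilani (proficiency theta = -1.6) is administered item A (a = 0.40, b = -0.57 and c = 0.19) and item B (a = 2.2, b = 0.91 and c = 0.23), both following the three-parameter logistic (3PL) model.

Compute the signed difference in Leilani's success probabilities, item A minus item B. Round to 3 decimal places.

P(theta) = c + (1 − c) · 1 / (1 + exp(−a(theta − b)))
P_A = 0.5127
P_B = 0.2331
P_A − P_B = 0.2797

0.280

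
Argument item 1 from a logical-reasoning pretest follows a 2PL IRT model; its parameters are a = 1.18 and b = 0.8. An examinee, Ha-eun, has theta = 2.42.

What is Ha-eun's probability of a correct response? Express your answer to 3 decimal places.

P(theta) = 1 / (1 + exp(−a(theta − b)))
Exponent: 1.18 × (2.42 − 0.8) = 1.9116
1/(1 + e^{-1.9116}) = 0.8712

0.871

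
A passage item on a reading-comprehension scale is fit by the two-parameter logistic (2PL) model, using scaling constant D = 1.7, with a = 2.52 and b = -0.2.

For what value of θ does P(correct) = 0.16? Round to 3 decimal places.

-0.587

P(θ) = 1 / (1 + exp(−D·a(θ − b)))
logit = ln(0.1600/0.8400) = -1.6582
θ = b + logit/(1.7·a) = -0.2 + (-1.6582)/4.2840 = -0.5871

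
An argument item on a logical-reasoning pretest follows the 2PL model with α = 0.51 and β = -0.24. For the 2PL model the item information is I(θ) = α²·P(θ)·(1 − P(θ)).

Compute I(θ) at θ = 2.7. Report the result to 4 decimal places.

P = 1/(1+e^{-1.4994}) = 0.8175
P(1−P) = 0.8175 × 0.1825 = 0.1492
I = α² × P(1−P) = 0.51² × 0.1492 = 0.03881

0.0388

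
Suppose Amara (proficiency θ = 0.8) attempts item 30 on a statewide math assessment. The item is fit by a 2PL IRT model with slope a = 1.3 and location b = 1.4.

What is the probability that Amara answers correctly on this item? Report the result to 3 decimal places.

0.314

P(θ) = 1 / (1 + exp(−a(θ − b)))
Exponent: 1.3 × (0.8 − 1.4) = -0.7800
1/(1 + e^{0.7800}) = 0.3143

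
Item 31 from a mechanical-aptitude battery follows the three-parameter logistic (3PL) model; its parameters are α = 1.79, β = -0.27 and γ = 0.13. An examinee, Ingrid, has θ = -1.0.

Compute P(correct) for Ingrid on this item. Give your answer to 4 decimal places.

P(θ) = γ + (1 − γ) · 1 / (1 + exp(−α(θ − β)))
Exponent: 1.79 × (-1.0 − (-0.27)) = -1.3067
1/(1 + e^{1.3067}) = 0.2130
P = 0.13 + 0.87 × 0.2130 = 0.3153

0.3153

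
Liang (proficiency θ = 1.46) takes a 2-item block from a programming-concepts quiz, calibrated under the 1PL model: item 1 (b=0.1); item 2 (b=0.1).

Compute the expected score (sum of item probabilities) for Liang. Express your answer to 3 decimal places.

P(θ) = 1 / (1 + exp(−(θ − b)))
P_1 = 1/(1+e^{-1.3600}) = 0.7958
P_2 = 1/(1+e^{-1.3600}) = 0.7958
E[score] = 0.7958 + 0.7958 = 1.5915

1.592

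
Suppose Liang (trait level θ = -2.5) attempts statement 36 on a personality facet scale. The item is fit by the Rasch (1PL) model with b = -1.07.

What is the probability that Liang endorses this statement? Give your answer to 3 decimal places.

0.193

P(θ) = 1 / (1 + exp(−(θ − b)))
Exponent: (-2.5 − (-1.07)) = -1.4300
1/(1 + e^{1.4300}) = 0.1931
P = 0.1931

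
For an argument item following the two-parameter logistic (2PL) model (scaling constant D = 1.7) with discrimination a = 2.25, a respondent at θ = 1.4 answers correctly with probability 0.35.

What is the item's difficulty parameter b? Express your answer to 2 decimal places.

P(θ) = 1 / (1 + exp(−D·a(θ − b)))
logit(0.35) = ln(0.35/0.65) = -0.6190
b = θ − logit/(1.7·a) = 1.4 − (-0.6190)/3.8250 = 1.5618

1.56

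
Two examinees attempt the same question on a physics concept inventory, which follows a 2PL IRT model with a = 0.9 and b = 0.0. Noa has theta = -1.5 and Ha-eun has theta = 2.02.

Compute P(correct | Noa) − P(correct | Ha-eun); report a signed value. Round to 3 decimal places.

-0.654

P(theta) = 1 / (1 + exp(−a(theta − b)))
P(Noa) = 0.2059  [exponent -1.3500]
P(Ha-eun) = 0.8603  [exponent 1.8180]
Difference = 0.2059 − 0.8603 = -0.6545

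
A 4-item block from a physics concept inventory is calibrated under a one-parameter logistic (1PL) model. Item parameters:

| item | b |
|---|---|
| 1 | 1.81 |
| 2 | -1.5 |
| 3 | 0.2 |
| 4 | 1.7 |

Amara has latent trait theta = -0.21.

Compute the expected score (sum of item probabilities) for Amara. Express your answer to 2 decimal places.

P(theta) = 1 / (1 + exp(−(theta − b)))
P_1 = 1/(1+e^{2.0200}) = 0.1171
P_2 = 1/(1+e^{-1.2900}) = 0.7841
P_3 = 1/(1+e^{0.4100}) = 0.3989
P_4 = 1/(1+e^{1.9100}) = 0.1290
E[score] = 0.1171 + 0.7841 + 0.3989 + 0.1290 = 1.4292

1.43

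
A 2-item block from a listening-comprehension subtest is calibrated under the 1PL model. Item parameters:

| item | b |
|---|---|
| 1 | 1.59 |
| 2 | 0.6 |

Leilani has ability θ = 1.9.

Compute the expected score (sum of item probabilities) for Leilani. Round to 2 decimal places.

1.36

P(θ) = 1 / (1 + exp(−(θ − b)))
P_1 = 1/(1+e^{-0.3100}) = 0.5769
P_2 = 1/(1+e^{-1.3000}) = 0.7858
E[score] = 0.5769 + 0.7858 = 1.3627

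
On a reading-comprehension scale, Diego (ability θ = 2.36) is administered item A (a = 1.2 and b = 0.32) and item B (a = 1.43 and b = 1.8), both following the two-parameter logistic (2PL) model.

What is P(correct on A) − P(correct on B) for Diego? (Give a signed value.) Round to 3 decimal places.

0.230

P(θ) = 1 / (1 + exp(−a(θ − b)))
P_A = 0.9204
P_B = 0.6901
P_A − P_B = 0.2303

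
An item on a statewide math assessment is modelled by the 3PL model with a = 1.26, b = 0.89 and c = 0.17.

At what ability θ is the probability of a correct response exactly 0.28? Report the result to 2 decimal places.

P(θ) = c + (1 − c) · 1 / (1 + exp(−a(θ − b)))
Remove guessing floor: (0.28 − 0.17)/(1 − 0.17) = 0.1325
logit = ln(0.1325/0.8675) = -1.8788
θ = b + logit/(a) = 0.89 + (-1.8788)/1.2600 = -0.6011

-0.60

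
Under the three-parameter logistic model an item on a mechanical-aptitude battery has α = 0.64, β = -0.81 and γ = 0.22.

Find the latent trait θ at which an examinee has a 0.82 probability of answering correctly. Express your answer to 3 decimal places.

1.071

P(θ) = γ + (1 − γ) · 1 / (1 + exp(−α(θ − β)))
Remove guessing floor: (0.82 − 0.22)/(1 − 0.22) = 0.7692
logit = ln(0.7692/0.2308) = 1.2040
θ = β + logit/(α) = -0.81 + 1.2040/0.6400 = 1.0712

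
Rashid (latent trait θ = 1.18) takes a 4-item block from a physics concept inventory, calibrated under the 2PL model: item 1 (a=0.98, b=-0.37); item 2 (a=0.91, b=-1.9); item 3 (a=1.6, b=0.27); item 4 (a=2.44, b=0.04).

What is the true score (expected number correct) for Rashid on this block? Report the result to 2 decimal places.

P(θ) = 1 / (1 + exp(−a(θ − b)))
P_1 = 1/(1+e^{-1.5190}) = 0.8204
P_2 = 1/(1+e^{-2.8028}) = 0.9428
P_3 = 1/(1+e^{-1.4560}) = 0.8109
P_4 = 1/(1+e^{-2.7816}) = 0.9417
E[score] = 0.8204 + 0.9428 + 0.8109 + 0.9417 = 3.5158

3.52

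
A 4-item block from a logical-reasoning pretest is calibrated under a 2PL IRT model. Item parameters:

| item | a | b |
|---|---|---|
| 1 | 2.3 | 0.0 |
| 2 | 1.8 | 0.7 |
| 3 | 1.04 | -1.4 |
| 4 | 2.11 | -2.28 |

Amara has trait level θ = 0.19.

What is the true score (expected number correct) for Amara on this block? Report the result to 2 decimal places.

P(θ) = 1 / (1 + exp(−a(θ − b)))
P_1 = 1/(1+e^{-0.4370}) = 0.6075
P_2 = 1/(1+e^{0.9180}) = 0.2854
P_3 = 1/(1+e^{-1.6536}) = 0.8394
P_4 = 1/(1+e^{-5.2117}) = 0.9946
E[score] = 0.6075 + 0.2854 + 0.8394 + 0.9946 = 2.7269

2.73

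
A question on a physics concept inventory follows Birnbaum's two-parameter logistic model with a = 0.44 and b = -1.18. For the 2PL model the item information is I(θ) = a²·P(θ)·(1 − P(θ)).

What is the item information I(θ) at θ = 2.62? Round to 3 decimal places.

0.026

P = 1/(1+e^{-1.6720}) = 0.8418
P(1−P) = 0.8418 × 0.1582 = 0.1331
I = a² × P(1−P) = 0.44² × 0.1331 = 0.02578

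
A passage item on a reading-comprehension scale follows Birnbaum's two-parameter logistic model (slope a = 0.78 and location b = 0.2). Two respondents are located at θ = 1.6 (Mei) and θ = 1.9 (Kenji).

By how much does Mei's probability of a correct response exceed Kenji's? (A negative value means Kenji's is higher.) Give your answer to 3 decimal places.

P(θ) = 1 / (1 + exp(−a(θ − b)))
P(Mei) = 0.7488  [exponent 1.0920]
P(Kenji) = 0.7902  [exponent 1.3260]
Difference = 0.7488 − 0.7902 = -0.0414

-0.041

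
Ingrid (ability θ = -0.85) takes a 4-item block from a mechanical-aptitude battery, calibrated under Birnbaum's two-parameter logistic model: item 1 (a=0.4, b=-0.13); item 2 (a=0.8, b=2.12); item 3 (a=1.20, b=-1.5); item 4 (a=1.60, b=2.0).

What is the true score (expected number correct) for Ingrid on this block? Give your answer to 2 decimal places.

1.21

P(θ) = 1 / (1 + exp(−a(θ − b)))
P_1 = 1/(1+e^{0.2880}) = 0.4285
P_2 = 1/(1+e^{2.3760}) = 0.0850
P_3 = 1/(1+e^{-0.7800}) = 0.6857
P_4 = 1/(1+e^{4.5600}) = 0.0104
E[score] = 0.4285 + 0.0850 + 0.6857 + 0.0104 = 1.2095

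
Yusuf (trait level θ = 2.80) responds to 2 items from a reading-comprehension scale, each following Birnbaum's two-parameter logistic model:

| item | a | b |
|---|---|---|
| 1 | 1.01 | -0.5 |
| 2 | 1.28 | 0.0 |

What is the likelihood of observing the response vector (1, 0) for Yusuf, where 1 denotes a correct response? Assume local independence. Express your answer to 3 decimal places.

0.026

P(θ) = 1 / (1 + exp(−a(θ − b)))
P_1 = 1/(1+e^{-3.3330}) = 0.9655
P_2 = 1/(1+e^{-3.5840}) = 0.9730
L = P_1 × (1−P_2) = 0.9655 × 0.0270 = 0.02608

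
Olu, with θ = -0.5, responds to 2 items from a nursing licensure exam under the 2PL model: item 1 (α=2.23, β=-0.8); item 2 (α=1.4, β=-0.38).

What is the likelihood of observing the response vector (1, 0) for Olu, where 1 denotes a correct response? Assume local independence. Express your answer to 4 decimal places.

P(θ) = 1 / (1 + exp(−α(θ − β)))
P_1 = 1/(1+e^{-0.6690}) = 0.6613
P_2 = 1/(1+e^{0.1680}) = 0.4581
L = P_1 × (1−P_2) = 0.6613 × 0.5419 = 0.35835

0.3583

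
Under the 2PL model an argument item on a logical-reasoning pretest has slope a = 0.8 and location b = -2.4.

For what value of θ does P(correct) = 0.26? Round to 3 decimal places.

P(θ) = 1 / (1 + exp(−a(θ − b)))
logit = ln(0.2600/0.7400) = -1.0460
θ = b + logit/(a) = -2.4 + (-1.0460)/0.8000 = -3.7075

-3.707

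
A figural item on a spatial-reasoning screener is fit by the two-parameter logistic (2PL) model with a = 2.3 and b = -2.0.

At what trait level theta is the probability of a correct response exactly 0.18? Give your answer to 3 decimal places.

P(theta) = 1 / (1 + exp(−a(theta − b)))
logit = ln(0.1800/0.8200) = -1.5163
theta = b + logit/(a) = -2.0 + (-1.5163)/2.3000 = -2.6593

-2.659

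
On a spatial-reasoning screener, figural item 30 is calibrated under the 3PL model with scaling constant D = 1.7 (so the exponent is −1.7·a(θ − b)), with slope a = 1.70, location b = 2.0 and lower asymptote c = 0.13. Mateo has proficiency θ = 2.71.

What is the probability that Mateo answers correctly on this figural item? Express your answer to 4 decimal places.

0.9009

P(θ) = c + (1 − c) · 1 / (1 + exp(−D·a(θ − b)))
Exponent: 1.7 × 1.70 × (2.71 − 2.0) = 2.0519
1/(1 + e^{-2.0519}) = 0.8861
P = 0.13 + 0.87 × 0.8861 = 0.9009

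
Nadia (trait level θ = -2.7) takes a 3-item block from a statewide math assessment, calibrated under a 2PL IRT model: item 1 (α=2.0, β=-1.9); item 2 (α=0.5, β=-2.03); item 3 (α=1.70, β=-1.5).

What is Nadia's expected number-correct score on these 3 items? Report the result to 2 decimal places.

0.70

P(θ) = 1 / (1 + exp(−α(θ − β)))
P_1 = 1/(1+e^{1.6000}) = 0.1680
P_2 = 1/(1+e^{0.3350}) = 0.4170
P_3 = 1/(1+e^{2.0400}) = 0.1151
E[score] = 0.1680 + 0.4170 + 0.1151 = 0.7001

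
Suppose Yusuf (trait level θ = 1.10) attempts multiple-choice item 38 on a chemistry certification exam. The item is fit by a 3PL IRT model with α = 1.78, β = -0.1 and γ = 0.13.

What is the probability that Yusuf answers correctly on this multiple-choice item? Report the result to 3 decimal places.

0.908

P(θ) = γ + (1 − γ) · 1 / (1 + exp(−α(θ − β)))
Exponent: 1.78 × (1.10 − (-0.1)) = 2.1360
1/(1 + e^{-2.1360}) = 0.8944
P = 0.13 + 0.87 × 0.8944 = 0.9081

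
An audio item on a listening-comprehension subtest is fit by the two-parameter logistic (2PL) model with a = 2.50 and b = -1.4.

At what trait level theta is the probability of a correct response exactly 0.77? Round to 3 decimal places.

-0.917

P(theta) = 1 / (1 + exp(−a(theta − b)))
logit = ln(0.7700/0.2300) = 1.2083
theta = b + logit/(a) = -1.4 + 1.2083/2.5000 = -0.9167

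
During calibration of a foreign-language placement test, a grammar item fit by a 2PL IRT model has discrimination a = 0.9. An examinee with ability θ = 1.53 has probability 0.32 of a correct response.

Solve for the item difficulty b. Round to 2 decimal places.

2.37

P(θ) = 1 / (1 + exp(−a(θ − b)))
logit(0.32) = ln(0.32/0.68) = -0.7538
b = θ − logit/(a) = 1.53 − (-0.7538)/0.9000 = 2.3675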